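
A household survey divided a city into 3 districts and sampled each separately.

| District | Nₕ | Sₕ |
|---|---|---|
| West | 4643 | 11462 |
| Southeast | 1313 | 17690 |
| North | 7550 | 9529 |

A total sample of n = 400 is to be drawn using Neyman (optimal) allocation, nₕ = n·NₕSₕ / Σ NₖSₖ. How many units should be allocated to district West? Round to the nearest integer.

Σ NₕSₕ = 4643·11462 + 1313·17690 + 7550·9529 = 148388986.
Share for West: 53218066/148388986 = 0.35864.
n_West = 400 × 0.35864 = 143.456... → 143.

143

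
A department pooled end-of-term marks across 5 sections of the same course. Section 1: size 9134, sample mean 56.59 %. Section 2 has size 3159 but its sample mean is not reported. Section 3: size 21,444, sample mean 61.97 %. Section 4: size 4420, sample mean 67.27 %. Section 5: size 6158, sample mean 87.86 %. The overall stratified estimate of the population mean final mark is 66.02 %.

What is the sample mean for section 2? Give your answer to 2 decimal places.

Σ Nₕx̄ₕ = N·μ, so 3159·x̄_2 = 44315·66.02 − (9134·56.59 + 21444·61.97 + 4420·67.27 + 6158·87.86).
= 2925676.3 − 2684153.02 = 241523.28.
x̄_2 = 241523.28 / 3159 = 76.4556... → 76.46.

76.46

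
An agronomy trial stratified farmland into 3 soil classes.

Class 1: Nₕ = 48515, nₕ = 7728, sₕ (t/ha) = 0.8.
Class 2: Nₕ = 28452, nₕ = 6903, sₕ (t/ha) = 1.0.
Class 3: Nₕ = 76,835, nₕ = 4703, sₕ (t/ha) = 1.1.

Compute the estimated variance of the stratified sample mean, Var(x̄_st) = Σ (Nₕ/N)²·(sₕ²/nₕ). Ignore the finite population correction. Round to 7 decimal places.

0.0000774

N = 153802. Term for each stratum: Wₕ²sₕ²/nₕ.
Var(x̄_st) = 0.0000082403 + 0.0000049575 + 0.0000642103 = 0.0000774081 → 0.0000774.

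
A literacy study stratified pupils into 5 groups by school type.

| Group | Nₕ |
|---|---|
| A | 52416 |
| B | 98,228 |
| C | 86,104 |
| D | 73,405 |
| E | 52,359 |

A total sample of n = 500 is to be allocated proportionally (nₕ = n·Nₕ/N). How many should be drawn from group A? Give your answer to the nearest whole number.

N = 52416 + 98228 + 86104 + 73405 + 52359 = 362512.
n_A = 500·52416/362512 = 72.296... → 72.

72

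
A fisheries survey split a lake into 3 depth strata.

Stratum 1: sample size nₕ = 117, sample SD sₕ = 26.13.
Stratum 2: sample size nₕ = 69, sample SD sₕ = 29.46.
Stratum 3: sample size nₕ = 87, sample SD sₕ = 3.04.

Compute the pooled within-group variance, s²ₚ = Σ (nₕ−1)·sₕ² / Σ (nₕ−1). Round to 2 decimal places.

514.86

Degrees of freedom: 116 + 68 + 86 = 270.
Σ(nₕ−1)sₕ² = 116·682.7769 + 68·867.8916 + 86·9.2416 = 139013.5268.
s²ₚ = 139013.5268 / 270 = 514.8649... → 514.86.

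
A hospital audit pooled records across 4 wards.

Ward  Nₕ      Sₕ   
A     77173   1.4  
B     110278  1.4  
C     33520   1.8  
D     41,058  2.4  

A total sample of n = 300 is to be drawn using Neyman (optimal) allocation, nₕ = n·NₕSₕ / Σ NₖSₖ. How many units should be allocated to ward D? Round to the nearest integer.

A: NₕSₕ = 77173·1.4 = 108042.2
B: NₕSₕ = 110278·1.4 = 154389.2
C: NₕSₕ = 33520·1.8 = 60336
D: NₕSₕ = 41058·2.4 = 98539.2
Σ NₕSₕ = 421306.6.
n_D = 300·98539.2/421306.6 = 70.167... → 70.

70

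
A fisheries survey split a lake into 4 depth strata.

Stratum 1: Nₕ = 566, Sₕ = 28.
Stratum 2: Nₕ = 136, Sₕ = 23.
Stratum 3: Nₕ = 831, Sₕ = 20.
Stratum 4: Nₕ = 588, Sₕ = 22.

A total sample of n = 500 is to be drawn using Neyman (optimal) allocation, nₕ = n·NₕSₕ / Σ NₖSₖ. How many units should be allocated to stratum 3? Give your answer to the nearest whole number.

1: NₕSₕ = 566·28 = 15848
2: NₕSₕ = 136·23 = 3128
3: NₕSₕ = 831·20 = 16620
4: NₕSₕ = 588·22 = 12936
Σ NₕSₕ = 48532.
n_3 = 500·16620/48532 = 171.227... → 171.

171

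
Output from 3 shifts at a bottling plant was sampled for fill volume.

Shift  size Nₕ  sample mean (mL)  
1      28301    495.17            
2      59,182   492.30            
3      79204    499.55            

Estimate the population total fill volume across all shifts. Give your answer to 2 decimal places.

82715462.97

1: 28301·495.17 = 14013806.17
2: 59182·492.30 = 29135298.6
3: 79204·499.55 = 39566358.2
τ̂ = Σ Nₕx̄ₕ = 82715462.97.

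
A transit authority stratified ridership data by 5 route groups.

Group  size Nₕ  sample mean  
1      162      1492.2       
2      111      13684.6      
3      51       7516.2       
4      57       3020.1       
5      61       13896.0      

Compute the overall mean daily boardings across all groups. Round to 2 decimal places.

N = 442; weights Wₕ = Nₕ/N = (0.3665, 0.2511, 0.1154, 0.1290, 0.1380).
x̄_st = Σ Wₕ·x̄ₕ = 0.3665·1492.2 + 0.2511·13684.6 + 0.1154·7516.2 + 0.1290·3020.1 + 0.1380·13896.0 ≈ 7158.0428...
→ 7158.04.

7158.04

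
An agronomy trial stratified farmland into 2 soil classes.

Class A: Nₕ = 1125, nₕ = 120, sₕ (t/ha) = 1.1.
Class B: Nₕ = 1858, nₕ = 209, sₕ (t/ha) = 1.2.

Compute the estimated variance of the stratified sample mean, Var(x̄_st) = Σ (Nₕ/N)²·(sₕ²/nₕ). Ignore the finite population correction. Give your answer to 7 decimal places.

N = 2983; Wₕ = Nₕ/N.
class A: (1125/2983)²·1.1²/120 = 0.0014341767
class B: (1858/2983)²·1.2²/209 = 0.0026730133
Sum = 0.0041071900 → 0.0041072.

0.0041072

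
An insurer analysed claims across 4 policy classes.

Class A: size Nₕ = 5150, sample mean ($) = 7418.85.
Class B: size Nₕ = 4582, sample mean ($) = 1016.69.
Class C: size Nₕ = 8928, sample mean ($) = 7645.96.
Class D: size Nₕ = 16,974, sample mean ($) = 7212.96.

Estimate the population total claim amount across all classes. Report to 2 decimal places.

233561465.00

Estimate total by summing Nₕ·x̄ₕ over strata.
5150·7418.85 + 4582·1016.69 + 8928·7645.96 + 16974·7212.96 = 38207077.5 + 4658473.58 + 68263130.88 + 122432783.04 = 233561465.00.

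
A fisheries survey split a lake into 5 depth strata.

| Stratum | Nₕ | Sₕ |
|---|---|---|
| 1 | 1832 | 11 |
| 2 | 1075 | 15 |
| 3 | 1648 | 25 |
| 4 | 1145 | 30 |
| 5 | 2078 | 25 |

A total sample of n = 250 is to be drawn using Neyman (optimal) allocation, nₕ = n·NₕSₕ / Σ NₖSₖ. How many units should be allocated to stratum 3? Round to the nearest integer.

63

Σ NₕSₕ = 1832·11 + 1075·15 + 1648·25 + 1145·30 + 2078·25 = 163777.
Share for 3: 41200/163777 = 0.25156.
n_3 = 250 × 0.25156 = 62.890... → 63.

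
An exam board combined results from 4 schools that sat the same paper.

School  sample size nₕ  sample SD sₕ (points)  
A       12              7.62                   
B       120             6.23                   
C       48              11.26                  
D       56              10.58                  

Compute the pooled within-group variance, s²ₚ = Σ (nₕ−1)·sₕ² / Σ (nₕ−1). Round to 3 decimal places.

A: (12−1)·7.62² = 11·58.0644 = 638.7084
B: (120−1)·6.23² = 119·38.8129 = 4618.7351
C: (48−1)·11.26² = 47·126.7876 = 5959.0172
D: (56−1)·10.58² = 55·111.9364 = 6156.502
Numerator = 17372.9627; denominator = Σ(nₕ−1) = 232.
s²ₚ = 17372.9627/232 = 74.88346... → 74.883.

74.883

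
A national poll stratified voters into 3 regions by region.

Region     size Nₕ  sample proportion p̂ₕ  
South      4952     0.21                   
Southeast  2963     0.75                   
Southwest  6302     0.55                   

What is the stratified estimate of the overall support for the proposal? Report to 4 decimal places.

Wₕ = Nₕ/N with N = 14217: 0.3483, 0.2084, 0.4433.
p̂_st = 0.3483·0.21 + 0.2084·0.75 + 0.4433·0.55 ≈ 0.473255... → 0.4733.

0.4733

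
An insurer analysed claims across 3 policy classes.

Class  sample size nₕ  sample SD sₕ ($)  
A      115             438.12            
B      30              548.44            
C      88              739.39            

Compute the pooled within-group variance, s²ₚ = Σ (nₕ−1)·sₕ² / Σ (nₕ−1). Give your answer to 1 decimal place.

339859.6

Degrees of freedom: 114 + 29 + 87 = 230.
Σ(nₕ−1)sₕ² = 114·191949.1344 + 29·300786.4336 + 87·546697.5721 = 78167696.6687.
s²ₚ = 78167696.6687 / 230 = 339859.551... → 339859.6.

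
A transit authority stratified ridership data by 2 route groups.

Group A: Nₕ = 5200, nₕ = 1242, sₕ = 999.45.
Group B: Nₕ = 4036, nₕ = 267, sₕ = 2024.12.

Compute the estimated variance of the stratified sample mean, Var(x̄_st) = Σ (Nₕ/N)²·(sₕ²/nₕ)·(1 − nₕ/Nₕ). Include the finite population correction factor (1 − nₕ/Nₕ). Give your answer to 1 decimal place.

N = 9236; Wₕ = Nₕ/N.
group A: (5200/9236)²·999.45²/1242·(1 − 1242/5200) = 194.0492
group B: (4036/9236)²·2024.12²/267·(1 − 267/4036) = 2736.3440
Sum = 2930.3932 → 2930.4.

2930.4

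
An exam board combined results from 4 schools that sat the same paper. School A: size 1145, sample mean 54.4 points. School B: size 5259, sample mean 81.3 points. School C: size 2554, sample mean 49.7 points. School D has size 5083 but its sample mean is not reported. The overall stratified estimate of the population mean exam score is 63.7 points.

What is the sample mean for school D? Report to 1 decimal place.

54.6

N = 1145 + 5259 + 2554 + 5083 = 14041.
Overall total = μ·N = 63.7·14041 = 894411.7.
Subtract the known strata: 1145·54.4 + 5259·81.3 + 2554·49.7 = 616778.5.
Remaining total for school D: 894411.7 − 616778.5 = 277633.2.
Divide by its size: 277633.2 / 5083 = 54.620... → 54.6.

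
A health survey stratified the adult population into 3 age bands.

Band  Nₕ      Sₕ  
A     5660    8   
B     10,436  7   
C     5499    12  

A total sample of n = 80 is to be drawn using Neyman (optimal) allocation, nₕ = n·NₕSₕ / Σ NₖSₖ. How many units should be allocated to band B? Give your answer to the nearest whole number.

32

Σ NₕSₕ = 5660·8 + 10436·7 + 5499·12 = 184320.
Share for B: 73052/184320 = 0.39633.
n_B = 80 × 0.39633 = 31.707... → 32.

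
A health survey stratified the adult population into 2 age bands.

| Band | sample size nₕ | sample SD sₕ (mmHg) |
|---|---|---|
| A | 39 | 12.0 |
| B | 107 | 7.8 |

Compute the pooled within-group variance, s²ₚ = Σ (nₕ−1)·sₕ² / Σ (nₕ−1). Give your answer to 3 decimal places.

A: (39−1)·12.0² = 38·144 = 5472
B: (107−1)·7.8² = 106·60.84 = 6449.04
Numerator = 11921.04; denominator = Σ(nₕ−1) = 144.
s²ₚ = 11921.04/144 = 82.785 → 82.785.

82.785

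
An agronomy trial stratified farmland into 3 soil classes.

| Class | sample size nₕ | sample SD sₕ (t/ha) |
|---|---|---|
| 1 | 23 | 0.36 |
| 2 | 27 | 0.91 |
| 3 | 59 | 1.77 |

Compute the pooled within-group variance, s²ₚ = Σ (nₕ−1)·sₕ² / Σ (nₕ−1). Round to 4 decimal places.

1.9442

Degrees of freedom: 22 + 26 + 58 = 106.
Σ(nₕ−1)sₕ² = 22·0.1296 + 26·0.8281 + 58·3.1329 = 206.09.
s²ₚ = 206.09 / 106 = 1.944245... → 1.9442.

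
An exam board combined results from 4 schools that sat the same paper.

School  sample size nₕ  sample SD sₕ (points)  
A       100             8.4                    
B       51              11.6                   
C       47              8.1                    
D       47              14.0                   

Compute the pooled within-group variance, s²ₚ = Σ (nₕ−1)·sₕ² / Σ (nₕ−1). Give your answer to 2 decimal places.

Degrees of freedom: 99 + 50 + 46 + 46 = 241.
Σ(nₕ−1)sₕ² = 99·70.56 + 50·134.56 + 46·65.61 + 46·196 = 25747.5.
s²ₚ = 25747.5 / 241 = 106.8361... → 106.84.

106.84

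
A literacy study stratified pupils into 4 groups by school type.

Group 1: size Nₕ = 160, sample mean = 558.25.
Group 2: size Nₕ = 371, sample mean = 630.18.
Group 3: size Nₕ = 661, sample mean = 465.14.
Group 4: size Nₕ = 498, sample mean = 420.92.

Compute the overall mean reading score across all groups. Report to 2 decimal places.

x̄_st = (Σ Nₕx̄ₕ) / (Σ Nₕ) = (160·558.25 + 371·630.18 + 661·465.14 + 498·420.92) / 1690
= 840192.48 / 1690 = 497.1553... → 497.16.

497.16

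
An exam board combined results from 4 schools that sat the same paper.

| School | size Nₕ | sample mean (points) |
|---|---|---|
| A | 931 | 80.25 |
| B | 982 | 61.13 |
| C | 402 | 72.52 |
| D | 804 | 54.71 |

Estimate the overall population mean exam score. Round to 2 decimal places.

66.65

N = 3119; weights Wₕ = Nₕ/N = (0.2985, 0.3148, 0.1289, 0.2578).
x̄_st = Σ Wₕ·x̄ₕ = 0.2985·80.25 + 0.3148·61.13 + 0.1289·72.52 + 0.2578·54.71 ≈ 66.6503...
→ 66.65.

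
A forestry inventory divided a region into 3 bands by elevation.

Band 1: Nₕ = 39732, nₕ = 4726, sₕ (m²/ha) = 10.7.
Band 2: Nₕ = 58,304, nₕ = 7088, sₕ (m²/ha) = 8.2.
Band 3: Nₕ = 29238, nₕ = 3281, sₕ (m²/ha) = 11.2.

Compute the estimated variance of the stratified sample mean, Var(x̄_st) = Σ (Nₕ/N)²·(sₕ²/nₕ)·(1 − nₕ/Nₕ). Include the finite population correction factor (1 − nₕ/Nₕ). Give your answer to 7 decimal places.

N = 127274. Term for each stratum: Wₕ²sₕ²/nₕ·(1−nₕ/Nₕ).
Var(x̄_st) = 0.0020800672 + 0.0017487536 + 0.0017912351 = 0.0056200559 → 0.0056201.

0.0056201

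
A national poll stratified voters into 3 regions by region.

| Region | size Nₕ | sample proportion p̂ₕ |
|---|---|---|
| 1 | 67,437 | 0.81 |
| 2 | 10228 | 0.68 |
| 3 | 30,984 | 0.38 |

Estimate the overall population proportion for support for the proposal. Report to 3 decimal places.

0.675

N = 67437 + 10228 + 30984 = 108649.
Overall proportion = Σ (Nₕ/N)·p̂ₕ.
Σ Nₕp̂ₕ = 54623.97 + 6955.04 + 11773.92 = 73352.93.
73352.93 / 108649 = 0.67514... → 0.675.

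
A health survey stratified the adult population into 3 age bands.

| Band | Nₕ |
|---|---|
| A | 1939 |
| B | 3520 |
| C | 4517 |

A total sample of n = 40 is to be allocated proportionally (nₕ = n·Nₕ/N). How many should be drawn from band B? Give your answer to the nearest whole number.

14

Share of band B = 3520/9976 = 0.35285.
Allocate 40 × 0.35285 = 14.114... → 14.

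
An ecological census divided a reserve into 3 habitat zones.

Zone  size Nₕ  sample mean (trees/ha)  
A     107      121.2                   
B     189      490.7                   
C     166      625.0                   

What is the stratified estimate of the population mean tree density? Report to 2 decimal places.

x̄_st = (Σ Nₕx̄ₕ) / (Σ Nₕ) = (107·121.2 + 189·490.7 + 166·625.0) / 462
= 209460.7 / 462 = 453.3781... → 453.38.

453.38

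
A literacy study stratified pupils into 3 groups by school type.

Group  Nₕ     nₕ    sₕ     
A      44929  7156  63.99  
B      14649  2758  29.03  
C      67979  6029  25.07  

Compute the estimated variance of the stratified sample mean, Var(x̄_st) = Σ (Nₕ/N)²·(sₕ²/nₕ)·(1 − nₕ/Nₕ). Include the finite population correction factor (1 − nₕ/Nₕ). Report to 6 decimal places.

N = 127557. Term for each stratum: Wₕ²sₕ²/nₕ·(1−nₕ/Nₕ).
Var(x̄_st) = 0.059683396 + 0.003271279 + 0.026981797 = 0.089936472 → 0.089936.

0.089936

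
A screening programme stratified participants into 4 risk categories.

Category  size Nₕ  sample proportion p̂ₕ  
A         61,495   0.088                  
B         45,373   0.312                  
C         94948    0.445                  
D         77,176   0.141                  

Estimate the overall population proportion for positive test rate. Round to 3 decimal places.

N = 61495 + 45373 + 94948 + 77176 = 278992.
Overall proportion = Σ (Nₕ/N)·p̂ₕ.
Σ Nₕp̂ₕ = 5411.56 + 14156.376 + 42251.86 + 10881.816 = 72701.612.
72701.612 / 278992 = 0.26059... → 0.261.

0.261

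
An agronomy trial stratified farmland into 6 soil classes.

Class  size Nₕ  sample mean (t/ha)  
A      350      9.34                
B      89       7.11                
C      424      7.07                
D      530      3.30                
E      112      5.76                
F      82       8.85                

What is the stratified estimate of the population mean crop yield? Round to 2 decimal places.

6.31

x̄_st = (Σ Nₕx̄ₕ) / (Σ Nₕ) = (350·9.34 + 89·7.11 + 424·7.07 + 530·3.30 + 112·5.76 + 82·8.85) / 1587
= 10019.29 / 1587 = 6.3134... → 6.31.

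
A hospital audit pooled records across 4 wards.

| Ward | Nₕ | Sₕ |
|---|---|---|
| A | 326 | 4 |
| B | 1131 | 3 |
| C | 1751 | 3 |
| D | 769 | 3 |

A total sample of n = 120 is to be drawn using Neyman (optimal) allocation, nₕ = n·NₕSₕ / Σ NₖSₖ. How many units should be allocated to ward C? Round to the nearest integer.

A: NₕSₕ = 326·4 = 1304
B: NₕSₕ = 1131·3 = 3393
C: NₕSₕ = 1751·3 = 5253
D: NₕSₕ = 769·3 = 2307
Σ NₕSₕ = 12257.
n_C = 120·5253/12257 = 51.429... → 51.

51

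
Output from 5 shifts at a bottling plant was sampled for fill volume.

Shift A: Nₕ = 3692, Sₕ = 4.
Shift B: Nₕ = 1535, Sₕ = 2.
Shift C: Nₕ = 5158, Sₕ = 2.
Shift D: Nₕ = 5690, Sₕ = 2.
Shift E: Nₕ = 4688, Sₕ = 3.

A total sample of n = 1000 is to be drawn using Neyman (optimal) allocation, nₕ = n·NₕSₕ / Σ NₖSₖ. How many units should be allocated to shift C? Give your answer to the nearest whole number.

192

Σ NₕSₕ = 3692·4 + 1535·2 + 5158·2 + 5690·2 + 4688·3 = 53598.
Share for C: 10316/53598 = 0.19247.
n_C = 1000 × 0.19247 = 192.470... → 192.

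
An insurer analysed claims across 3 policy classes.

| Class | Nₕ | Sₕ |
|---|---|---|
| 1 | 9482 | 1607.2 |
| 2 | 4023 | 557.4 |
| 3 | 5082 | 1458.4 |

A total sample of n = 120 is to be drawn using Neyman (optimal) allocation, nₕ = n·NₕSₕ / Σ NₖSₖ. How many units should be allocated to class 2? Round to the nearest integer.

Σ NₕSₕ = 9482·1607.2 + 4023·557.4 + 5082·1458.4 = 24893479.4.
Share for 2: 2242420.2/24893479.4 = 0.09008.
n_2 = 120 × 0.09008 = 10.810... → 11.

11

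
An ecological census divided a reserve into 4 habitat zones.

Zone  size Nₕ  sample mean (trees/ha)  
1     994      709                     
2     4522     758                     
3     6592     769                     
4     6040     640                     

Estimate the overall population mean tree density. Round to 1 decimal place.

720.0

N = 18148; weights Wₕ = Nₕ/N = (0.0548, 0.2492, 0.3632, 0.3328).
x̄_st = Σ Wₕ·x̄ₕ = 0.0548·709 + 0.2492·758 + 0.3632·769 + 0.3328·640 ≈ 720.039...
→ 720.0.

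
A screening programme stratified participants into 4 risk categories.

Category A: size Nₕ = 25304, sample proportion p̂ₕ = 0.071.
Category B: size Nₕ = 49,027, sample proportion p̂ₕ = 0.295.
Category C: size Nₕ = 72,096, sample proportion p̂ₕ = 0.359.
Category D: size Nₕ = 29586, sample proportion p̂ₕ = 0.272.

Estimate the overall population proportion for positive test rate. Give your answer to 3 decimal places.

Wₕ = Nₕ/N with N = 176013: 0.1438, 0.2785, 0.4096, 0.1681.
p̂_st = 0.1438·0.071 + 0.2785·0.295 + 0.4096·0.359 + 0.1681·0.272 ≈ 0.28515... → 0.285.

0.285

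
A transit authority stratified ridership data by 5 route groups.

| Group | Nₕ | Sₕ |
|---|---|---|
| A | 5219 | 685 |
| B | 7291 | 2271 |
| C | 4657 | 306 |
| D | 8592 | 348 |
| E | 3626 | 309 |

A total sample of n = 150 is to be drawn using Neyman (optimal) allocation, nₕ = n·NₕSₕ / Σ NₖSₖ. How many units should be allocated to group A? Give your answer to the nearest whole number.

21

A: NₕSₕ = 5219·685 = 3575015
B: NₕSₕ = 7291·2271 = 16557861
C: NₕSₕ = 4657·306 = 1425042
D: NₕSₕ = 8592·348 = 2990016
E: NₕSₕ = 3626·309 = 1120434
Σ NₕSₕ = 25668368.
n_A = 150·3575015/25668368 = 20.892... → 21.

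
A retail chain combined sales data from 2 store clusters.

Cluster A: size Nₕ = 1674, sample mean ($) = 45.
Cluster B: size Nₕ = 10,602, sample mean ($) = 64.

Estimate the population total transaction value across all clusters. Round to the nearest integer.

753858

A: 1674·45 = 75330
B: 10602·64 = 678528
τ̂ = Σ Nₕx̄ₕ = 753858.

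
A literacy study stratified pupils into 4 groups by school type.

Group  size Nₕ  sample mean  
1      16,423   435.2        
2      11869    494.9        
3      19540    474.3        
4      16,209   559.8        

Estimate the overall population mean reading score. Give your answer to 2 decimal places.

489.73

x̄_st = (Σ Nₕx̄ₕ) / (Σ Nₕ) = (16423·435.2 + 11869·494.9 + 19540·474.3 + 16209·559.8) / 64041
= 31362877.9 / 64041 = 489.7312... → 489.73.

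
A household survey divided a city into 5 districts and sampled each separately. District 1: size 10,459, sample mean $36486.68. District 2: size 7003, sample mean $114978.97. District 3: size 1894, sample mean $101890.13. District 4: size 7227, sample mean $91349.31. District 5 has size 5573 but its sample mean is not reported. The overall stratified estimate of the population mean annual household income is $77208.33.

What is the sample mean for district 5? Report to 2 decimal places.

79443.35

Σ Nₕx̄ₕ = N·μ, so 5573·x̄_5 = 32156·77208.33 − (10459·36486.68 + 7003·114978.97 + 1894·101890.13 + 7227·91349.31).
= 2482711059.48 − 2039973282.62 = 442737776.86.
x̄_5 = 442737776.86 / 5573 = 79443.3477... → 79443.35.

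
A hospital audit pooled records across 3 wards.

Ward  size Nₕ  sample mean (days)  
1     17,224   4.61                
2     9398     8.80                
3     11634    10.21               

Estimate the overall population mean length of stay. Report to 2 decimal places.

7.34

N = 17224 + 9398 + 11634 = 38256.
Overall mean = Σ (Nₕ/N)·x̄ₕ — weight by population share, not a simple average.
Σ Nₕx̄ₕ = 17224·4.61 + 9398·8.80 + 11634·10.21 = 79402.64 + 82702.4 + 118783.14 = 280888.18.
Divide by N: 280888.18 / 38256 = 7.3423... → 7.34.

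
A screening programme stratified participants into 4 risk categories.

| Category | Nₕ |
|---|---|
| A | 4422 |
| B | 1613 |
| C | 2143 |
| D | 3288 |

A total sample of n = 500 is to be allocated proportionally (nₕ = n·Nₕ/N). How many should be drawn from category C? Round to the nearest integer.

N = 4422 + 1613 + 2143 + 3288 = 11466.
n_C = 500·2143/11466 = 93.450... → 93.

93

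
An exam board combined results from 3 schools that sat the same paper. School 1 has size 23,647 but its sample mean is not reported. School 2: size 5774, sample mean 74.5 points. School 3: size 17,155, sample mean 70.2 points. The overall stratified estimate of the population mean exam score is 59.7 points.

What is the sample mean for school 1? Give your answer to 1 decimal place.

48.5

Σ Nₕx̄ₕ = N·μ, so 23647·x̄_1 = 46576·59.7 − (5774·74.5 + 17155·70.2).
= 2780587.2 − 1634444 = 1146143.2.
x̄_1 = 1146143.2 / 23647 = 48.469... → 48.5.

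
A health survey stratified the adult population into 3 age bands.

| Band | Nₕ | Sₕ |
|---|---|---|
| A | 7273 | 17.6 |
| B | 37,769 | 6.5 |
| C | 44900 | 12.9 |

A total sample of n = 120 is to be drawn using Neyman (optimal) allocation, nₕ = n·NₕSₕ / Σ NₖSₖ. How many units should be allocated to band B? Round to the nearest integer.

A: NₕSₕ = 7273·17.6 = 128004.8
B: NₕSₕ = 37769·6.5 = 245498.5
C: NₕSₕ = 44900·12.9 = 579210
Σ NₕSₕ = 952713.3.
n_B = 120·245498.5/952713.3 = 30.922... → 31.

31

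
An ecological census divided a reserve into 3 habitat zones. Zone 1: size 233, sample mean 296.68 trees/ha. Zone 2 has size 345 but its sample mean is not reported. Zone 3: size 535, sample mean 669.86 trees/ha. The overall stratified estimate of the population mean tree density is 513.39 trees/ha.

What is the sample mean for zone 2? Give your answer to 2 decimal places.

417.11

Σ Nₕx̄ₕ = N·μ, so 345·x̄_2 = 1113·513.39 − (233·296.68 + 535·669.86).
= 571403.07 − 427501.54 = 143901.53.
x̄_2 = 143901.53 / 345 = 417.1059... → 417.11.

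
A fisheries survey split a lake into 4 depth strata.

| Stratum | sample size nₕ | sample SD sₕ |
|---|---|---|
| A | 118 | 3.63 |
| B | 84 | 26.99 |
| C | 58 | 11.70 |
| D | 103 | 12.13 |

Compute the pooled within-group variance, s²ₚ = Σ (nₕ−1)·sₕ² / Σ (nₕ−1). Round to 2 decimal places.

236.25

Degrees of freedom: 117 + 83 + 57 + 102 = 359.
Σ(nₕ−1)sₕ² = 117·13.1769 + 83·728.4601 + 57·136.89 + 102·147.1369 = 84814.5794.
s²ₚ = 84814.5794 / 359 = 236.2523... → 236.25.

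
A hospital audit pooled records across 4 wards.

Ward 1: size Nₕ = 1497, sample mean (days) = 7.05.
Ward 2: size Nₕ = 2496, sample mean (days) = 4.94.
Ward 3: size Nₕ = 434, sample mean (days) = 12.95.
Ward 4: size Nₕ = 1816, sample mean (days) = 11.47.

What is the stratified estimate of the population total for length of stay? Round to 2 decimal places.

Population total = Σ Nₕ·x̄ₕ (each stratum's size times its mean).
1497·7.05 + 2496·4.94 + 434·12.95 + 1816·11.47 = 10553.85 + 12330.24 + 5620.3 + 20829.52 = 49333.91.

49333.91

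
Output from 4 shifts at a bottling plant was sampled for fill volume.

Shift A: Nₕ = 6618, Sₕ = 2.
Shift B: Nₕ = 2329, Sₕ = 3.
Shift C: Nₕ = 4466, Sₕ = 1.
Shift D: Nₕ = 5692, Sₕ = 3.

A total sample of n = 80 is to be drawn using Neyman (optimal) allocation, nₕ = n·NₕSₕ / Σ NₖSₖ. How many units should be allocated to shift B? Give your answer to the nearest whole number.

13

Σ NₕSₕ = 6618·2 + 2329·3 + 4466·1 + 5692·3 = 41765.
Share for B: 6987/41765 = 0.16729.
n_B = 80 × 0.16729 = 13.383... → 13.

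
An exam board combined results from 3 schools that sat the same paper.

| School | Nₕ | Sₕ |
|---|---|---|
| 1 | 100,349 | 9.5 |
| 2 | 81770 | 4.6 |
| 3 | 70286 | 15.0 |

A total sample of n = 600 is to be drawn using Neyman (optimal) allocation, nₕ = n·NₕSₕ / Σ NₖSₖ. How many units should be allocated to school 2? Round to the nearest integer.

95

Σ NₕSₕ = 100349·9.5 + 81770·4.6 + 70286·15.0 = 2383747.5.
Share for 2: 376142/2383747.5 = 0.15779.
n_2 = 600 × 0.15779 = 94.677... → 95.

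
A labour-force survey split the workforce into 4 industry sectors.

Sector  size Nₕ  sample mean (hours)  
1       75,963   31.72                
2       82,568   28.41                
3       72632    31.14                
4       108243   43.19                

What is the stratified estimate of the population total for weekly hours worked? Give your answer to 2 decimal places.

1: 75963·31.72 = 2409546.36
2: 82568·28.41 = 2345756.88
3: 72632·31.14 = 2261760.48
4: 108243·43.19 = 4675015.17
τ̂ = Σ Nₕx̄ₕ = 11692078.89.

11692078.89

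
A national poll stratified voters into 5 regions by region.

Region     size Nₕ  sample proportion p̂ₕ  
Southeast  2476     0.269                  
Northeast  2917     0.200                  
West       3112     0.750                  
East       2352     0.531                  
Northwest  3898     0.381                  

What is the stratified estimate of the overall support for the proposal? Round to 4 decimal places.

0.4282

Wₕ = Nₕ/N with N = 14755: 0.1678, 0.1977, 0.2109, 0.1594, 0.2642.
p̂_st = 0.1678·0.269 + 0.1977·0.200 + 0.2109·0.750 + 0.1594·0.531 + 0.2642·0.381 ≈ 0.428160... → 0.4282.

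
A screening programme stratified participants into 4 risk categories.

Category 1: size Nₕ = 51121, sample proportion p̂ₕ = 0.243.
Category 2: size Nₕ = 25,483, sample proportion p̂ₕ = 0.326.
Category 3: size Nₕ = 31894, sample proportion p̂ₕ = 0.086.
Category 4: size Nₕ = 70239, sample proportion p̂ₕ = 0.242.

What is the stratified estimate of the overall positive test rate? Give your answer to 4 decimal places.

0.2264

N = 51121 + 25483 + 31894 + 70239 = 178737.
Overall proportion = Σ (Nₕ/N)·p̂ₕ.
Σ Nₕp̂ₕ = 12422.403 + 8307.458 + 2742.884 + 16997.838 = 40470.583.
40470.583 / 178737 = 0.226425... → 0.2264.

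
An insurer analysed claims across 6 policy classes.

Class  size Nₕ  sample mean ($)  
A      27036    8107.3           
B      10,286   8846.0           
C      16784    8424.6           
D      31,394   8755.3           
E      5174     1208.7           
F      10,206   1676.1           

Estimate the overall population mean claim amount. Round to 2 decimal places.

7432.61

x̄_st = (Σ Nₕx̄ₕ) / (Σ Nₕ) = (27036·8107.3 + 10286·8846.0 + 16784·8424.6 + 31394·8755.3 + 5174·1208.7 + 10206·1676.1) / 100880
= 749801383.8 / 100880 = 7432.6069... → 7432.61.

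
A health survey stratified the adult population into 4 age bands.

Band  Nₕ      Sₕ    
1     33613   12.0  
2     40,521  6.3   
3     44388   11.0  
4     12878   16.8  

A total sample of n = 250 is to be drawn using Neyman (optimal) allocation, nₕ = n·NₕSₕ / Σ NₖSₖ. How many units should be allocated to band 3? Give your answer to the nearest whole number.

90

1: NₕSₕ = 33613·12.0 = 403356
2: NₕSₕ = 40521·6.3 = 255282.3
3: NₕSₕ = 44388·11.0 = 488268
4: NₕSₕ = 12878·16.8 = 216350.4
Σ NₕSₕ = 1363256.7.
n_3 = 250·488268/1363256.7 = 89.541... → 90.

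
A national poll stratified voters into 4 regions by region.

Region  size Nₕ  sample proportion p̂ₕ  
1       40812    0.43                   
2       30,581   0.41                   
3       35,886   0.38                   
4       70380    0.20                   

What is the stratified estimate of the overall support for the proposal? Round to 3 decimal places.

0.325

N = 40812 + 30581 + 35886 + 70380 = 177659.
Overall proportion = Σ (Nₕ/N)·p̂ₕ.
Σ Nₕp̂ₕ = 17549.16 + 12538.21 + 13636.68 + 14076 = 57800.05.
57800.05 / 177659 = 0.32534... → 0.325.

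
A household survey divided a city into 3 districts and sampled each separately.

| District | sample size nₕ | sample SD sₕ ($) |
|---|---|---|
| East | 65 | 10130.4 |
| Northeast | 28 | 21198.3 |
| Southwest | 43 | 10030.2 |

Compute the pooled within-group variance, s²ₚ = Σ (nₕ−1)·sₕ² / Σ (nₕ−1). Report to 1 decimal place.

East: (65−1)·10130.4² = 64·102625004.16 = 6568000266.24
Northeast: (28−1)·21198.3² = 27·449367922.89 = 12132933918.03
Southwest: (43−1)·10030.2² = 42·100604912.04 = 4225406305.68
Numerator = 22926340489.95; denominator = Σ(nₕ−1) = 133.
s²ₚ = 22926340489.95/133 = 172378499.924... → 172378499.9.

172378499.9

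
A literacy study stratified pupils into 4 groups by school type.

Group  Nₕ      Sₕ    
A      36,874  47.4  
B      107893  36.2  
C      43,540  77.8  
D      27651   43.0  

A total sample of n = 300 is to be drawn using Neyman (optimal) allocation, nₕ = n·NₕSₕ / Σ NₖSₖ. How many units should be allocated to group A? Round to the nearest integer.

51

A: NₕSₕ = 36874·47.4 = 1747827.6
B: NₕSₕ = 107893·36.2 = 3905726.6
C: NₕSₕ = 43540·77.8 = 3387412
D: NₕSₕ = 27651·43.0 = 1188993
Σ NₕSₕ = 10229959.2.
n_A = 300·1747827.6/10229959.2 = 51.256... → 51.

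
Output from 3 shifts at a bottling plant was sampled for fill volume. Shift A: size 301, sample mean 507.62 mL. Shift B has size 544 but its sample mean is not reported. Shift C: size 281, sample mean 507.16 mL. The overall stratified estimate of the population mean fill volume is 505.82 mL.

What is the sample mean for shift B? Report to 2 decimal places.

Σ Nₕx̄ₕ = N·μ, so 544·x̄_B = 1126·505.82 − (301·507.62 + 281·507.16).
= 569553.32 − 295305.58 = 274247.74.
x̄_B = 274247.74 / 544 = 504.1319... → 504.13.

504.13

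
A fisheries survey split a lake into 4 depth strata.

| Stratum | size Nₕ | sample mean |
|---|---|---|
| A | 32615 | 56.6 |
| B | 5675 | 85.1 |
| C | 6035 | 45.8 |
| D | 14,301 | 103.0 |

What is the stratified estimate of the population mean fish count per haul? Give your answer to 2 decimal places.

69.57

N = 32615 + 5675 + 6035 + 14301 = 58626.
Overall mean = Σ (Nₕ/N)·x̄ₕ — weight by population share, not a simple average.
Σ Nₕx̄ₕ = 32615·56.6 + 5675·85.1 + 6035·45.8 + 14301·103.0 = 1846009 + 482942.5 + 276403 + 1473003 = 4078357.5.
Divide by N: 4078357.5 / 58626 = 69.5657... → 69.57.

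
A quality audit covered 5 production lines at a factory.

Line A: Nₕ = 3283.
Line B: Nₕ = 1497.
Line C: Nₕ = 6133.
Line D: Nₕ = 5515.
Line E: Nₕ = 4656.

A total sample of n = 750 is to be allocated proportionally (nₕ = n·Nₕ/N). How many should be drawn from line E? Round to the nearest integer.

166

Share of line E = 4656/21084 = 0.22083.
Allocate 750 × 0.22083 = 165.623... → 166.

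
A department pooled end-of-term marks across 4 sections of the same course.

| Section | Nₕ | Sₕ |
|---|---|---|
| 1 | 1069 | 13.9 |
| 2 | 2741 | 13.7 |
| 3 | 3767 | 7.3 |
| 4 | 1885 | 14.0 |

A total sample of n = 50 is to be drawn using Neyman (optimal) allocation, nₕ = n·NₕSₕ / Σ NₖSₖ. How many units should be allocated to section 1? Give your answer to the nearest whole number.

7

Σ NₕSₕ = 1069·13.9 + 2741·13.7 + 3767·7.3 + 1885·14.0 = 106299.9.
Share for 1: 14859.1/106299.9 = 0.13978.
n_1 = 50 × 0.13978 = 6.989... → 7.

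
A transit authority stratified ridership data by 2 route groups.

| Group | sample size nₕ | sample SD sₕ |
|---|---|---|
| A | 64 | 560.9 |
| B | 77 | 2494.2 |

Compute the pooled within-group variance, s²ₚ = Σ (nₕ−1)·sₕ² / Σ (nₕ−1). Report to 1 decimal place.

Degrees of freedom: 63 + 76 = 139.
Σ(nₕ−1)sₕ² = 63·314608.81 + 76·6221033.64 = 492618911.67.
s²ₚ = 492618911.67 / 139 = 3544020.947... → 3544020.9.

3544020.9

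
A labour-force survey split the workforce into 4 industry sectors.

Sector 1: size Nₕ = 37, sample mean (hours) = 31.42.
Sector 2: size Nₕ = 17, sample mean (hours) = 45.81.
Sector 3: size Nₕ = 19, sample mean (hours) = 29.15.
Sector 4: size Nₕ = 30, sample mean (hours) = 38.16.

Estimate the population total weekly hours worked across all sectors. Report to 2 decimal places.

3639.96

Population total = Σ Nₕ·x̄ₕ (each stratum's size times its mean).
37·31.42 + 17·45.81 + 19·29.15 + 30·38.16 = 1162.54 + 778.77 + 553.85 + 1144.8 = 3639.96.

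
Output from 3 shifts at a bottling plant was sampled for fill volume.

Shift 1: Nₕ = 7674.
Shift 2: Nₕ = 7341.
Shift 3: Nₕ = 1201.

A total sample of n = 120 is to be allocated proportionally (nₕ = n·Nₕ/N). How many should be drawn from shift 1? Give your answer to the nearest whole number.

Share of shift 1 = 7674/16216 = 0.47324.
Allocate 120 × 0.47324 = 56.788... → 57.

57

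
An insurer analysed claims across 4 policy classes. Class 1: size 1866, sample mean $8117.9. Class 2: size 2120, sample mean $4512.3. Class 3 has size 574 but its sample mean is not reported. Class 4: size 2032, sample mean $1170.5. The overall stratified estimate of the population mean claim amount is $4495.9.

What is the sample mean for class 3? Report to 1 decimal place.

4432.8

N = 1866 + 2120 + 574 + 2032 = 6592.
Overall total = μ·N = 4495.9·6592 = 29636972.8.
Subtract the known strata: 1866·8117.9 + 2120·4512.3 + 2032·1170.5 = 27092533.4.
Remaining total for class 3: 29636972.8 − 27092533.4 = 2544439.4.
Divide by its size: 2544439.4 / 574 = 4432.821... → 4432.8.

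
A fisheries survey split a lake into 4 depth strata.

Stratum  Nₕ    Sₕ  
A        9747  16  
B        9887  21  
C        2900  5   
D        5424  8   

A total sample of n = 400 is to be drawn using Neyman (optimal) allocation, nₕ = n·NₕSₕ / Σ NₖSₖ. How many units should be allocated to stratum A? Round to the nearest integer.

Σ NₕSₕ = 9747·16 + 9887·21 + 2900·5 + 5424·8 = 421471.
Share for A: 155952/421471 = 0.37002.
n_A = 400 × 0.37002 = 148.007... → 148.

148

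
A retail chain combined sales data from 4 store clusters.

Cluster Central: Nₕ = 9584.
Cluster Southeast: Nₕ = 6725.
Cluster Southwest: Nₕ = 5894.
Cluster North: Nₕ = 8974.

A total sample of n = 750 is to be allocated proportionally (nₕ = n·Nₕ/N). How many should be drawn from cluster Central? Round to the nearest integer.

231

Share of cluster Central = 9584/31177 = 0.30741.
Allocate 750 × 0.30741 = 230.555... → 231.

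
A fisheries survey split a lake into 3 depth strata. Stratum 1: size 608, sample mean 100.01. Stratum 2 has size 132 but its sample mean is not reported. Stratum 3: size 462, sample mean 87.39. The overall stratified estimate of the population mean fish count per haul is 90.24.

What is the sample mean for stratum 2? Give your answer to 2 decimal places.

Σ Nₕx̄ₕ = N·μ, so 132·x̄_2 = 1202·90.24 − (608·100.01 + 462·87.39).
= 108468.48 − 101180.26 = 7288.22.
x̄_2 = 7288.22 / 132 = 55.2138... → 55.21.

55.21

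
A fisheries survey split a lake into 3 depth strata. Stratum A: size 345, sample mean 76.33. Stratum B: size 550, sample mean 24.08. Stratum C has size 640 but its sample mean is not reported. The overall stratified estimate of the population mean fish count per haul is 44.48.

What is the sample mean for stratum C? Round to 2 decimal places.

N = 345 + 550 + 640 = 1535.
Overall total = μ·N = 44.48·1535 = 68276.8.
Subtract the known strata: 345·76.33 + 550·24.08 = 39577.85.
Remaining total for stratum C: 68276.8 − 39577.85 = 28698.95.
Divide by its size: 28698.95 / 640 = 44.8421... → 44.84.

44.84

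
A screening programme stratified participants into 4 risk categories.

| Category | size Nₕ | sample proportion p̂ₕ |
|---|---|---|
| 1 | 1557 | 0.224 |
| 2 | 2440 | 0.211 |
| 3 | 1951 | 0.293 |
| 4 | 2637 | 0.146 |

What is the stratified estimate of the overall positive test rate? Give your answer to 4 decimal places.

Wₕ = Nₕ/N with N = 8585: 0.1814, 0.2842, 0.2273, 0.3072.
p̂_st = 0.1814·0.224 + 0.2842·0.211 + 0.2273·0.293 + 0.3072·0.146 ≈ 0.212027... → 0.2120.

0.2120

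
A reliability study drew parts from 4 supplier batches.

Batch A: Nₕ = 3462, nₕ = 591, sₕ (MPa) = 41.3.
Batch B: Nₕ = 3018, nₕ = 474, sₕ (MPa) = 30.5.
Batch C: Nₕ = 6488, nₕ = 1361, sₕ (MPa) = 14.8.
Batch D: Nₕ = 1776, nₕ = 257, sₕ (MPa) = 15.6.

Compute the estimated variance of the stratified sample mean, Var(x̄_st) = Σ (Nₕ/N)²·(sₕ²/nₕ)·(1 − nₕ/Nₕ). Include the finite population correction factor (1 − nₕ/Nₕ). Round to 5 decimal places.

N = 14744; Wₕ = Nₕ/N.
batch A: (3462/14744)²·41.3²/591·(1 − 591/3462) = 0.13195998
batch B: (3018/14744)²·30.5²/474·(1 − 474/3018) = 0.06931497
batch C: (6488/14744)²·14.8²/1361·(1 − 1361/6488) = 0.02462685
batch D: (1776/14744)²·15.6²/257·(1 − 257/1776) = 0.01175131
Sum = 0.23765310 → 0.23765.

0.23765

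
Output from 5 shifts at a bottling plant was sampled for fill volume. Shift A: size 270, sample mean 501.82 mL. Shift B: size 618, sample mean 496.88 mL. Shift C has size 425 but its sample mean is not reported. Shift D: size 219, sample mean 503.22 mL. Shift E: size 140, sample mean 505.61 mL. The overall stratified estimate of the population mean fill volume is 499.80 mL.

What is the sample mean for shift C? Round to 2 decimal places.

499.09

N = 270 + 618 + 425 + 219 + 140 = 1672.
Overall total = μ·N = 499.80·1672 = 835665.6.
Subtract the known strata: 270·501.82 + 618·496.88 + 219·503.22 + 140·505.61 = 623553.82.
Remaining total for shift C: 835665.6 − 623553.82 = 212111.78.
Divide by its size: 212111.78 / 425 = 499.0865... → 499.09.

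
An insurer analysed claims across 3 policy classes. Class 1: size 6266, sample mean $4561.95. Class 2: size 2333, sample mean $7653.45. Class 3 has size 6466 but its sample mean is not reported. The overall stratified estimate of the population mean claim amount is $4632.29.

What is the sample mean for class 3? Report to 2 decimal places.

Σ Nₕx̄ₕ = N·μ, so 6466·x̄_3 = 15065·4632.29 − (6266·4561.95 + 2333·7653.45).
= 69785448.85 − 46440677.55 = 23344771.3.
x̄_3 = 23344771.3 / 6466 = 3610.3884... → 3610.39.

3610.39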